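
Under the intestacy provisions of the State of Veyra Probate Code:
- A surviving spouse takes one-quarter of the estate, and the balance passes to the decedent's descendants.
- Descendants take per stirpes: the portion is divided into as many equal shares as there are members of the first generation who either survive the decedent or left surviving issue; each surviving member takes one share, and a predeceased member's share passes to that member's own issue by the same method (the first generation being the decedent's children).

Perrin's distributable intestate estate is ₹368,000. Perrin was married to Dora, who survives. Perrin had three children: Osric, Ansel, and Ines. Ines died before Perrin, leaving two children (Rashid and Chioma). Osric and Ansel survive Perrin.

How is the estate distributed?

Dora takes one-quarter of ₹368,000 = ₹92,000. The remaining ₹276,000 passes to the descendants.
The descendants' portion (₹276,000) is divided into 3 shares of ₹92,000: Osric and Ansel each take ₹92,000; Ines's ₹92,000 share passes to Ines's issue.
Ines's share (₹92,000) is divided into 2 shares of ₹46,000: Rashid and Chioma each take ₹46,000.

Dora: ₹92,000; Osric: ₹92,000; Ansel: ₹92,000; Rashid: ₹46,000; Chioma: ₹46,000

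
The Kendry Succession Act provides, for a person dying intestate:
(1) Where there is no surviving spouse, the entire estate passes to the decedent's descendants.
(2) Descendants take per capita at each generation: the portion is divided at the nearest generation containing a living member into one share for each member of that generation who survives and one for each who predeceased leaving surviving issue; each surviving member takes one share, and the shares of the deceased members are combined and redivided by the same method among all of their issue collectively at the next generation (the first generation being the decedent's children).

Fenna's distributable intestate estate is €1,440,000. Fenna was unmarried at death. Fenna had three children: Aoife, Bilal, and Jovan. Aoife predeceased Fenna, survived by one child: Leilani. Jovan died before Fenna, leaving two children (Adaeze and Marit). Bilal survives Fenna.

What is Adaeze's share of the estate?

The entire €1,440,000 passes to the descendants.
That amount (€1,440,000) is divided at the children's generation into 3 shares of €480,000. Bilal takes €480,000. The 2 shares of the deceased (Aoife and Jovan) are combined into a pool of €960,000.
That pool (€960,000) is divided at the grandchildren's generation equally among Leilani, Adaeze, and Marit: €320,000 each.

Adaeze receives €320,000.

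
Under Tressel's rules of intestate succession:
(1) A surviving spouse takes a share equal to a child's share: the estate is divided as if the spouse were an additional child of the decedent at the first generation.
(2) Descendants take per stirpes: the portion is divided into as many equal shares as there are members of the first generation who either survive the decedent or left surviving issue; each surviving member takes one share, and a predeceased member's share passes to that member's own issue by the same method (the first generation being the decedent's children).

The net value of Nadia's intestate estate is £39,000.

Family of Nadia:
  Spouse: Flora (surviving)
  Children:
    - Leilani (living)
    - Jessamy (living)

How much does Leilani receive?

The spouse counts as an additional share at the children's level, so there are 3 primary shares of £13,000. Flora takes one such share (£13,000).
The children's combined portion (£26,000) is divided into 2 shares of £13,000: Leilani and Jessamy each take £13,000.

Leilani receives £13,000.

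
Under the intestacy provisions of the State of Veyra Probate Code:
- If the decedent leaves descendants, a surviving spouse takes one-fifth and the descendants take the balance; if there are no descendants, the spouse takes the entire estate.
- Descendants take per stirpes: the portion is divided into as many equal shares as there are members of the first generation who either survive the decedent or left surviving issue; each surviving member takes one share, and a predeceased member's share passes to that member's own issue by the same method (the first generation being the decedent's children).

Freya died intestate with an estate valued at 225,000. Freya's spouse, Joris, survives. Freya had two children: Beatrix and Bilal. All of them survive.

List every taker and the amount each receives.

Joris: 45,000; Beatrix: 90,000; Bilal: 90,000

Joris takes one-fifth of 225,000 = 45,000. The remaining 180,000 passes to the descendants.
The descendants' portion (180,000) is divided into 2 shares of 90,000: Beatrix and Bilal each take 90,000.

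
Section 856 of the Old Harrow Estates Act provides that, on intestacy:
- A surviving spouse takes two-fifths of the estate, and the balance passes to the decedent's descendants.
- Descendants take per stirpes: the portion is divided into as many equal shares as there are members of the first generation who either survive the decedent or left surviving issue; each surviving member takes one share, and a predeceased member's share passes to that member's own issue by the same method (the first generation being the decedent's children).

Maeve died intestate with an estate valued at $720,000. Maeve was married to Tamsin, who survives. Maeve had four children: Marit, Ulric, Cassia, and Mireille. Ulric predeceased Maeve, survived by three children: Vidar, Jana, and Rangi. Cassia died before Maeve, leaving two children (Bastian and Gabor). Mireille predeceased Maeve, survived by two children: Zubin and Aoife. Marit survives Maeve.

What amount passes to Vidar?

Vidar receives $36,000.

Tamsin takes two-fifths of $720,000 = $288,000. The remaining $432,000 passes to the descendants.
The descendants' portion ($432,000) is divided into 4 shares of $108,000: Marit takes $108,000; Ulric's $108,000 share passes to Ulric's issue; Cassia's $108,000 share passes to Cassia's issue; Mireille's $108,000 share passes to Mireille's issue.
Ulric's share ($108,000) is divided into 3 shares of $36,000: Vidar, Jana, and Rangi each take $36,000.
Cassia's share ($108,000) is divided into 2 shares of $54,000: Bastian and Gabor each take $54,000.
Mireille's share ($108,000) is divided into 2 shares of $54,000: Zubin and Aoife each take $54,000.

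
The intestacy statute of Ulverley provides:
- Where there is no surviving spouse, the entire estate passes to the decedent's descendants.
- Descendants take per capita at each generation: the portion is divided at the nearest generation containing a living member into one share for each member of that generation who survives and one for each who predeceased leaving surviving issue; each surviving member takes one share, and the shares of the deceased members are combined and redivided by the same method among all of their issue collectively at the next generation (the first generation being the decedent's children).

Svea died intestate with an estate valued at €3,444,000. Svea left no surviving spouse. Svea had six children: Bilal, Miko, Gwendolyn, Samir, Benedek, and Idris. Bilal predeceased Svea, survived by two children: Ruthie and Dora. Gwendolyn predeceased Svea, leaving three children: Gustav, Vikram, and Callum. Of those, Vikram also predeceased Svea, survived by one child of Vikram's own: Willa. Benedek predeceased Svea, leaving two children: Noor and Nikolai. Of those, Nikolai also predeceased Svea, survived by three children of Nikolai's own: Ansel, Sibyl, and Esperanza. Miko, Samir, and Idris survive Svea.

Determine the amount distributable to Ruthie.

Ruthie receives €246,000.

The entire €3,444,000 passes to the descendants.
That amount (€3,444,000) is divided at the children's generation into 6 shares of €574,000. Miko, Samir, and Idris each take €574,000. The 3 shares of the deceased (Bilal, Gwendolyn, and Benedek) are combined into a pool of €1,722,000.
That pool (€1,722,000) is divided at the grandchildren's generation into 7 shares of €246,000. Ruthie, Dora, Gustav, Callum, and Noor each take €246,000. The 2 shares of the deceased (Vikram and Nikolai) are combined into a pool of €492,000.
That pool (€492,000) is divided at the great-grandchildren's generation equally among Willa, Ansel, Sibyl, and Esperanza: €123,000 each.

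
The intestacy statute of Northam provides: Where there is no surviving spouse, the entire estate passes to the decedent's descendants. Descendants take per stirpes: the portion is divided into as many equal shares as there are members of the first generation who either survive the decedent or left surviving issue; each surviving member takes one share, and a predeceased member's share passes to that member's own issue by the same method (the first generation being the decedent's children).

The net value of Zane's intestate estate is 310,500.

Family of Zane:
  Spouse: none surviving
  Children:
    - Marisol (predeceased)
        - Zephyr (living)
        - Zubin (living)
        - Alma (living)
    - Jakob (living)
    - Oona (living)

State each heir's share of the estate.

Zephyr: 34,500; Zubin: 34,500; Alma: 34,500; Jakob: 103,500; Oona: 103,500

The entire 310,500 passes to the descendants.
That amount (310,500) is divided into 3 shares of 103,500: Jakob and Oona each take 103,500; Marisol's 103,500 share passes to Marisol's issue.
Marisol's share (103,500) is divided into 3 shares of 34,500: Zephyr, Zubin, and Alma each take 34,500.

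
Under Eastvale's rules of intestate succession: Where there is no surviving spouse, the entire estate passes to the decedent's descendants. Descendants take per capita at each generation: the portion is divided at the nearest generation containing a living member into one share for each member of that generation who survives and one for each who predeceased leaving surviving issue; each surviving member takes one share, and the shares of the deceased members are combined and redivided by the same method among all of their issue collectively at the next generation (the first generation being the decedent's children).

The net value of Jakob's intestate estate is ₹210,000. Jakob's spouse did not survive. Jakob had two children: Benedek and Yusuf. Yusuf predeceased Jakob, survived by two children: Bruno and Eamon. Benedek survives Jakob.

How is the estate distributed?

The entire ₹210,000 passes to the descendants.
That amount (₹210,000) is divided at the children's generation into 2 shares of ₹105,000. Benedek takes ₹105,000. The remaining share for the deceased Yusuf (₹105,000) is carried to the next generation.
That pool (₹105,000) is divided at the grandchildren's generation equally among Bruno and Eamon: ₹52,500 each.

Benedek: ₹105,000; Bruno: ₹52,500; Eamon: ₹52,500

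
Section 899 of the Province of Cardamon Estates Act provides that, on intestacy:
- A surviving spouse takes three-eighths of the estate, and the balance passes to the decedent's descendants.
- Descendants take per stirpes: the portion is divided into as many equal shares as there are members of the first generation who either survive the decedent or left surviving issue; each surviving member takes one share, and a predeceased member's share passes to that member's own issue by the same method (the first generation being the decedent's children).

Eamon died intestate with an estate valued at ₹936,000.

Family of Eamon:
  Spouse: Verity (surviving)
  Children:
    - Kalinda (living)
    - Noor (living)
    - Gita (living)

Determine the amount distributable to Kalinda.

Verity takes three-eighths of ₹936,000 = ₹351,000. The remaining ₹585,000 passes to the descendants.
The descendants' portion (₹585,000) is divided into 3 shares of ₹195,000: Kalinda, Noor, and Gita each take ₹195,000.

Kalinda receives ₹195,000.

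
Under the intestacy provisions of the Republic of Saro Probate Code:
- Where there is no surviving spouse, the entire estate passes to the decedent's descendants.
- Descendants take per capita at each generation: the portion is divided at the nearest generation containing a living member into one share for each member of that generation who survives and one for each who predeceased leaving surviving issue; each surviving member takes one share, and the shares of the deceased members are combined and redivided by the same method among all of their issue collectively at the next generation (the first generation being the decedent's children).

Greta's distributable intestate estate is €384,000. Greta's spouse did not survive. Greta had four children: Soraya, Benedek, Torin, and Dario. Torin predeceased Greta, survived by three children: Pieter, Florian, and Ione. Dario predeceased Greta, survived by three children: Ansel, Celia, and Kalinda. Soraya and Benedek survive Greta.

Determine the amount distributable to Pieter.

The entire €384,000 passes to the descendants.
That amount (€384,000) is divided at the children's generation into 4 shares of €96,000. Soraya and Benedek each take €96,000. The 2 shares of the deceased (Torin and Dario) are combined into a pool of €192,000.
That pool (€192,000) is divided at the grandchildren's generation equally among Pieter, Florian, Ione, Ansel, Celia, and Kalinda: €32,000 each.

Pieter receives €32,000.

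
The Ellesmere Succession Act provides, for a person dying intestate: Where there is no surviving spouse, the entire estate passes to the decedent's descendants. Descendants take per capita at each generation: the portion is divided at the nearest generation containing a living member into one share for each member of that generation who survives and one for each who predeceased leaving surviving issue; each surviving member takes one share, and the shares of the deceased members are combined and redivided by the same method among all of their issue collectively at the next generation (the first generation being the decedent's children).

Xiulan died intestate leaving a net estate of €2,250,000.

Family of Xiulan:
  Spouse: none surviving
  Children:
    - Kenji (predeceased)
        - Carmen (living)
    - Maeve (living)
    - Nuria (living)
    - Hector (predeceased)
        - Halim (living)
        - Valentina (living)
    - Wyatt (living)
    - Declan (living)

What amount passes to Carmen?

The entire €2,250,000 passes to the descendants.
That amount (€2,250,000) is divided at the children's generation into 6 shares of €375,000. Maeve, Nuria, Wyatt, and Declan each take €375,000. The 2 shares of the deceased (Kenji and Hector) are combined into a pool of €750,000.
That pool (€750,000) is divided at the grandchildren's generation equally among Carmen, Halim, and Valentina: €250,000 each.

Carmen receives €250,000.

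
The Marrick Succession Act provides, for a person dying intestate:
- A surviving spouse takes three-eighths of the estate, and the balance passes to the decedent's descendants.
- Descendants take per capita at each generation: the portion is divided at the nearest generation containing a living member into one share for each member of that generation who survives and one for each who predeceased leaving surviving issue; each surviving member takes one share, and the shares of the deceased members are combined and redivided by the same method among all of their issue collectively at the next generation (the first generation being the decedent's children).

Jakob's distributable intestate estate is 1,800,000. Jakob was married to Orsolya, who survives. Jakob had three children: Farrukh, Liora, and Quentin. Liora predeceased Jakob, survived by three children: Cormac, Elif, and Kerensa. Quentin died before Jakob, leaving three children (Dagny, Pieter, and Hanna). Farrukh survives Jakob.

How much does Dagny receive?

Dagny receives 125,000.

Orsolya takes three-eighths of 1,800,000 = 675,000. The remaining 1,125,000 passes to the descendants.
The descendants' portion (1,125,000) is divided at the children's generation into 3 shares of 375,000. Farrukh takes 375,000. The 2 shares of the deceased (Liora and Quentin) are combined into a pool of 750,000.
That pool (750,000) is divided at the grandchildren's generation equally among Cormac, Elif, Kerensa, Dagny, Pieter, and Hanna: 125,000 each.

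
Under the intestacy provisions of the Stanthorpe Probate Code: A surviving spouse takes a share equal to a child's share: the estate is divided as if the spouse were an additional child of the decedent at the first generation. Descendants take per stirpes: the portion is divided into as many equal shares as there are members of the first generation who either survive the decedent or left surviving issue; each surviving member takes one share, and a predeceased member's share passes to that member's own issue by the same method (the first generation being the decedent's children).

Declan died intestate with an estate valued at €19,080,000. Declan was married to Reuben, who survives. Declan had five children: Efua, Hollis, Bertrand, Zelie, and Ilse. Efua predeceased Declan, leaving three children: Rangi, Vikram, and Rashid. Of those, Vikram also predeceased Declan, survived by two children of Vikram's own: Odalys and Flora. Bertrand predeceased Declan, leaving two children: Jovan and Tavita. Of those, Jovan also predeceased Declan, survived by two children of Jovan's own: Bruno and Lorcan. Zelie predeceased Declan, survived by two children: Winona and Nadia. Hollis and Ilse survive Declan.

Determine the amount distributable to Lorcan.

Lorcan receives €795,000.

The spouse counts as an additional share at the children's level, so there are 6 primary shares of €3,180,000. Reuben takes one such share (€3,180,000).
The children's combined portion (€15,900,000) is divided into 5 shares of €3,180,000: Hollis and Ilse each take €3,180,000; Efua's €3,180,000 share passes to Efua's issue; Bertrand's €3,180,000 share passes to Bertrand's issue; Zelie's €3,180,000 share passes to Zelie's issue.
Efua's share (€3,180,000) is divided into 3 shares of €1,060,000: Rangi and Rashid each take €1,060,000; Vikram's €1,060,000 share passes to Vikram's issue.
Vikram's share (€1,060,000) is divided into 2 shares of €530,000: Odalys and Flora each take €530,000.
Bertrand's share (€3,180,000) is divided into 2 shares of €1,590,000: Tavita takes €1,590,000; Jovan's €1,590,000 share passes to Jovan's issue.
Jovan's share (€1,590,000) is divided into 2 shares of €795,000: Bruno and Lorcan each take €795,000.
Zelie's share (€3,180,000) is divided into 2 shares of €1,590,000: Winona and Nadia each take €1,590,000.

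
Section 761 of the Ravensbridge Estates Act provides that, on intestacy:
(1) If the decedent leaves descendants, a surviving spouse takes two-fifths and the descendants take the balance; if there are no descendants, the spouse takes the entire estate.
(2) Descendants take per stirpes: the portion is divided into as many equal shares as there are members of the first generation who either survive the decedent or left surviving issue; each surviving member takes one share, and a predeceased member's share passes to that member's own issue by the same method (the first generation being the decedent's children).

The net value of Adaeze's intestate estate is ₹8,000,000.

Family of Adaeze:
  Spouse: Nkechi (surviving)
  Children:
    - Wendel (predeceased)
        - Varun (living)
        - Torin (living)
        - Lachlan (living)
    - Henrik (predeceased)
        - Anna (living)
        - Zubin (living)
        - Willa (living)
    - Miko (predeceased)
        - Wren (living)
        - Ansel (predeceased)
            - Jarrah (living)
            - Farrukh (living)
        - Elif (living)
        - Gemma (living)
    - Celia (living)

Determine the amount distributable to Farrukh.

Farrukh receives ₹150,000.

Nkechi takes two-fifths of ₹8,000,000 = ₹3,200,000. The remaining ₹4,800,000 passes to the descendants.
The descendants' portion (₹4,800,000) is divided into 4 shares of ₹1,200,000: Celia takes ₹1,200,000; Wendel's ₹1,200,000 share passes to Wendel's issue; Henrik's ₹1,200,000 share passes to Henrik's issue; Miko's ₹1,200,000 share passes to Miko's issue.
Wendel's share (₹1,200,000) is divided into 3 shares of ₹400,000: Varun, Torin, and Lachlan each take ₹400,000.
Henrik's share (₹1,200,000) is divided into 3 shares of ₹400,000: Anna, Zubin, and Willa each take ₹400,000.
Miko's share (₹1,200,000) is divided into 4 shares of ₹300,000: Wren, Elif, and Gemma each take ₹300,000; Ansel's ₹300,000 share passes to Ansel's issue.
Ansel's share (₹300,000) is divided into 2 shares of ₹150,000: Jarrah and Farrukh each take ₹150,000.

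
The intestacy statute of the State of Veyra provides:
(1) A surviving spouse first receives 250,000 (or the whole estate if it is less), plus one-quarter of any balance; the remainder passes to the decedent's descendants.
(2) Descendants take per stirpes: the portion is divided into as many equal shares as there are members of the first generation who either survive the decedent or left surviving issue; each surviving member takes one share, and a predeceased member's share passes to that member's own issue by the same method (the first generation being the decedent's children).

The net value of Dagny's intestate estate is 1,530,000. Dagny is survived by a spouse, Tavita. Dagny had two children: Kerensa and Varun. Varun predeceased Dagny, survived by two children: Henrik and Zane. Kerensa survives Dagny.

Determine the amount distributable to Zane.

Zane receives 240,000.

Tavita first takes 250,000, leaving a balance of 1,280,000. Tavita then takes one-quarter of the balance (320,000), for a total of 570,000. The remaining 960,000 passes to the descendants.
The descendants' portion (960,000) is divided into 2 shares of 480,000: Kerensa takes 480,000; Varun's 480,000 share passes to Varun's issue.
Varun's share (480,000) is divided into 2 shares of 240,000: Henrik and Zane each take 240,000.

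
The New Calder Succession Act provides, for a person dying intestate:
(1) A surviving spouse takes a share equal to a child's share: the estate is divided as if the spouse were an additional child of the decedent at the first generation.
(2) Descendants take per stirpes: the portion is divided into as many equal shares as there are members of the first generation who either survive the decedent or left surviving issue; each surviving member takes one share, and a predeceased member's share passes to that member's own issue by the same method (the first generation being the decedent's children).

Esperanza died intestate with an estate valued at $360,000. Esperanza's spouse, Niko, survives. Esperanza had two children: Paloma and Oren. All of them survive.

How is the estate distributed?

The spouse counts as an additional share at the children's level, so there are 3 primary shares of $120,000. Niko takes one such share ($120,000).
The children's combined portion ($240,000) is divided into 2 shares of $120,000: Paloma and Oren each take $120,000.

Niko: $120,000; Paloma: $120,000; Oren: $120,000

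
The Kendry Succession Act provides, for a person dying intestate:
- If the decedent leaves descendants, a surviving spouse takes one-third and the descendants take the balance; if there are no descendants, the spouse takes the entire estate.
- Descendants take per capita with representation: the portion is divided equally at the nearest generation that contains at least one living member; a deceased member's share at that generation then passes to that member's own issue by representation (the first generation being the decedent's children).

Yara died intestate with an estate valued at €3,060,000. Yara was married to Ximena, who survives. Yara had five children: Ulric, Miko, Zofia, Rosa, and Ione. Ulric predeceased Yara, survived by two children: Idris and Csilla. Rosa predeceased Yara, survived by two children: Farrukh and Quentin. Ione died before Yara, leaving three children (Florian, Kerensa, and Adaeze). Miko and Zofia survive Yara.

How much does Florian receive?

Florian receives €136,000.

Ximena takes one-third of €3,060,000 = €1,020,000. The remaining €2,040,000 passes to the descendants.
The descendants' portion (€2,040,000) is divided into 5 shares of €408,000: Miko and Zofia each take €408,000; Ulric's €408,000 share passes to Ulric's issue; Rosa's €408,000 share passes to Rosa's issue; Ione's €408,000 share passes to Ione's issue.
Ulric's share (€408,000) is divided into 2 shares of €204,000: Idris and Csilla each take €204,000.
Rosa's share (€408,000) is divided into 2 shares of €204,000: Farrukh and Quentin each take €204,000.
Ione's share (€408,000) is divided into 3 shares of €136,000: Florian, Kerensa, and Adaeze each take €136,000.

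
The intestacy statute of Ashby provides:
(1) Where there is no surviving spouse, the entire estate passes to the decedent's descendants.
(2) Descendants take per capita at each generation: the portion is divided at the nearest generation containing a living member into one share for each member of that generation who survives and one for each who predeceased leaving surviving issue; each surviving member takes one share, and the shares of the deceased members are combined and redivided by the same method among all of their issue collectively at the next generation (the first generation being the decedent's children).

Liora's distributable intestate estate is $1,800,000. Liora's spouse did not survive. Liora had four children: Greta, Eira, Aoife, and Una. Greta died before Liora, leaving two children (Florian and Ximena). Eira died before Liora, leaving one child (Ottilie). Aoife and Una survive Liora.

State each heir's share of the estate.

The entire $1,800,000 passes to the descendants.
That amount ($1,800,000) is divided at the children's generation into 4 shares of $450,000. Aoife and Una each take $450,000. The 2 shares of the deceased (Greta and Eira) are combined into a pool of $900,000.
That pool ($900,000) is divided at the grandchildren's generation equally among Florian, Ximena, and Ottilie: $300,000 each.

Florian: $300,000; Ximena: $300,000; Ottilie: $300,000; Aoife: $450,000; Una: $450,000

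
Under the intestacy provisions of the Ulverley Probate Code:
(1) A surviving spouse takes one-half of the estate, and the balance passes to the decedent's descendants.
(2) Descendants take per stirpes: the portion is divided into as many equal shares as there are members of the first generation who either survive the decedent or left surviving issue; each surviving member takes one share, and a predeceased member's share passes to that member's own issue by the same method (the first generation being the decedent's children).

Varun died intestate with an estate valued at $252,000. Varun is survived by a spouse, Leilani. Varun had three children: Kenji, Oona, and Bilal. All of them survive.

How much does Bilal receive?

Leilani takes one-half of $252,000 = $126,000. The remaining $126,000 passes to the descendants.
The descendants' portion ($126,000) is divided into 3 shares of $42,000: Kenji, Oona, and Bilal each take $42,000.

Bilal receives $42,000.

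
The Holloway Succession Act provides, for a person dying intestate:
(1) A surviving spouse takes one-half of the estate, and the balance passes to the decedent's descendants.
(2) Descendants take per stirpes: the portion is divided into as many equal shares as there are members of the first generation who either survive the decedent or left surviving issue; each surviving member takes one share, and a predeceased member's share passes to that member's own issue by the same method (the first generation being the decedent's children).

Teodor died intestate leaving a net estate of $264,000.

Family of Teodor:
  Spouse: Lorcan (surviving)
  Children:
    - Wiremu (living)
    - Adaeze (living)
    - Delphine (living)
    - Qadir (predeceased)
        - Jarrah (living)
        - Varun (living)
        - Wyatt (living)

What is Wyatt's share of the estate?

Wyatt receives $11,000.

Lorcan takes one-half of $264,000 = $132,000. The remaining $132,000 passes to the descendants.
The descendants' portion ($132,000) is divided into 4 shares of $33,000: Wiremu, Adaeze, and Delphine each take $33,000; Qadir's $33,000 share passes to Qadir's issue.
Qadir's share ($33,000) is divided into 3 shares of $11,000: Jarrah, Varun, and Wyatt each take $11,000.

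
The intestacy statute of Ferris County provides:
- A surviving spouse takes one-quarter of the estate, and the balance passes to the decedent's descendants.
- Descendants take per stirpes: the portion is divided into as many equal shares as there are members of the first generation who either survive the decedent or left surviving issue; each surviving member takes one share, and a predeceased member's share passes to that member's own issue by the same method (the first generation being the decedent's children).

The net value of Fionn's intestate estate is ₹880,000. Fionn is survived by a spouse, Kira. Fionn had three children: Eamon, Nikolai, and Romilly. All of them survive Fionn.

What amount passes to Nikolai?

Kira takes one-quarter of ₹880,000 = ₹220,000. The remaining ₹660,000 passes to the descendants.
The descendants' portion (₹660,000) is divided into 3 shares of ₹220,000: Eamon, Nikolai, and Romilly each take ₹220,000.

Nikolai receives ₹220,000.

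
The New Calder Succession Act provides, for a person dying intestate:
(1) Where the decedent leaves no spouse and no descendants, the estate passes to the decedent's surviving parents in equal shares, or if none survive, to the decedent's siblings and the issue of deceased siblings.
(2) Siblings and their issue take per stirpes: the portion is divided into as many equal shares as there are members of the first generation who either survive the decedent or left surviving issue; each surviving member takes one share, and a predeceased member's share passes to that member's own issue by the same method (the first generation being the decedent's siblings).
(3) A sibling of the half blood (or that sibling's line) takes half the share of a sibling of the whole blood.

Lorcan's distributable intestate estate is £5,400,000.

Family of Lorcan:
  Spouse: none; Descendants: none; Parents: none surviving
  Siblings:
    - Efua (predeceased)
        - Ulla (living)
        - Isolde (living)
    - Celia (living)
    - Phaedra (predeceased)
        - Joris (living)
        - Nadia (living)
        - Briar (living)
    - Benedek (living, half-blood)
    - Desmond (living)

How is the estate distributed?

Ulla: £600,000; Isolde: £600,000; Celia: £1,200,000; Joris: £400,000; Nadia: £400,000; Briar: £400,000; Benedek: £600,000; Desmond: £1,200,000

The entire £5,400,000 passes to the siblings and their issue.
Counting each half-blood sibling's line as half a unit, there are 9/2 units in £5,400,000, so one unit is £1,200,000. Whole-blood lines (Efua, Celia, Phaedra, and Desmond) take £1,200,000 each; half-blood lines (Benedek) take £600,000 each.
Efua's share (£1,200,000) is divided into 2 shares of £600,000: Ulla and Isolde each take £600,000.
Phaedra's share (£1,200,000) is divided into 3 shares of £400,000: Joris, Nadia, and Briar each take £400,000.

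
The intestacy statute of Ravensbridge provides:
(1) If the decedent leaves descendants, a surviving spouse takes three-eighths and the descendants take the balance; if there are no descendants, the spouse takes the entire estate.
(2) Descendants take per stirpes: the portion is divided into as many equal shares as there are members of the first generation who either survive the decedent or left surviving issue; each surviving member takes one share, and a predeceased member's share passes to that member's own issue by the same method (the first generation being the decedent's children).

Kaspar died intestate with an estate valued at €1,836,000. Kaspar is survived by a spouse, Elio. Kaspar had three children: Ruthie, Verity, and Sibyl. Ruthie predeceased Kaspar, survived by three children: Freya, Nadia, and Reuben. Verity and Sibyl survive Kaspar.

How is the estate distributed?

Elio takes three-eighths of €1,836,000 = €688,500. The remaining €1,147,500 passes to the descendants.
The descendants' portion (€1,147,500) is divided into 3 shares of €382,500: Verity and Sibyl each take €382,500; Ruthie's €382,500 share passes to Ruthie's issue.
Ruthie's share (€382,500) is divided into 3 shares of €127,500: Freya, Nadia, and Reuben each take €127,500.

Elio: €688,500; Freya: €127,500; Nadia: €127,500; Reuben: €127,500; Verity: €382,500; Sibyl: €382,500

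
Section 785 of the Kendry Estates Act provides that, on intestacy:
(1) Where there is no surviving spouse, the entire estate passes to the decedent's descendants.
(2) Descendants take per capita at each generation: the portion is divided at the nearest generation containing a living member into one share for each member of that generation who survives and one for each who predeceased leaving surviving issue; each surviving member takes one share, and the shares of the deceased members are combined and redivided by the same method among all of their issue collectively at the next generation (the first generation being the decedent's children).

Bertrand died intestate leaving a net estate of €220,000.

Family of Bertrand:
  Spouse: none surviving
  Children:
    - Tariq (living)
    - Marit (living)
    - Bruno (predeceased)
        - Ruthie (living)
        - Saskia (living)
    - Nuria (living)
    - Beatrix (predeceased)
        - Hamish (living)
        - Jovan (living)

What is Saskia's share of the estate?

Saskia receives €22,000.

The entire €220,000 passes to the descendants.
That amount (€220,000) is divided at the children's generation into 5 shares of €44,000. Tariq, Marit, and Nuria each take €44,000. The 2 shares of the deceased (Bruno and Beatrix) are combined into a pool of €88,000.
That pool (€88,000) is divided at the grandchildren's generation equally among Ruthie, Saskia, Hamish, and Jovan: €22,000 each.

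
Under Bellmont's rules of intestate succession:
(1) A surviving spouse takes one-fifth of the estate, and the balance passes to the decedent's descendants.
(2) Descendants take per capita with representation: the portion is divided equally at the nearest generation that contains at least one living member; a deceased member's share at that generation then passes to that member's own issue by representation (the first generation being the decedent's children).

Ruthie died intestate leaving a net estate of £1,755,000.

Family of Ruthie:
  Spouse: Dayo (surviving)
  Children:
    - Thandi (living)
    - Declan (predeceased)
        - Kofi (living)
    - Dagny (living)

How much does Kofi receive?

Dayo takes one-fifth of £1,755,000 = £351,000. The remaining £1,404,000 passes to the descendants.
The descendants' portion (£1,404,000) is divided into 3 shares of £468,000: Thandi and Dagny each take £468,000; Declan's £468,000 share passes to Declan's issue.
Declan's share (£468,000) passes entirely to Kofi.

Kofi receives £468,000.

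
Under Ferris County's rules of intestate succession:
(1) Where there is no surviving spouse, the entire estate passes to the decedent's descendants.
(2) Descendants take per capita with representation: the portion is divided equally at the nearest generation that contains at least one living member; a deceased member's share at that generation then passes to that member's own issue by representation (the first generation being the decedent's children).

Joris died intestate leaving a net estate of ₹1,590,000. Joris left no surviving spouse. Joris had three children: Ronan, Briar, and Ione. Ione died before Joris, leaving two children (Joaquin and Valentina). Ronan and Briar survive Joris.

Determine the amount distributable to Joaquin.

Joaquin receives ₹265,000.

The entire ₹1,590,000 passes to the descendants.
That amount (₹1,590,000) is divided into 3 shares of ₹530,000: Ronan and Briar each take ₹530,000; Ione's ₹530,000 share passes to Ione's issue.
Ione's share (₹530,000) is divided into 2 shares of ₹265,000: Joaquin and Valentina each take ₹265,000.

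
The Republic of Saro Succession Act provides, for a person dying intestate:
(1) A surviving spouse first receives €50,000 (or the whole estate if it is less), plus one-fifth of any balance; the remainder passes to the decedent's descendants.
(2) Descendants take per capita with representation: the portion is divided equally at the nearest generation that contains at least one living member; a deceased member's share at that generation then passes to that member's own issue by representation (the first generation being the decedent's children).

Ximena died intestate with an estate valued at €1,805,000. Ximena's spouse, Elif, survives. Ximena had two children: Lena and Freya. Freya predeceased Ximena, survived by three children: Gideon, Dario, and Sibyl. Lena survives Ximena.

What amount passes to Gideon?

Elif first takes €50,000, leaving a balance of €1,755,000. Elif then takes one-fifth of the balance (€351,000), for a total of €401,000. The remaining €1,404,000 passes to the descendants.
The descendants' portion (€1,404,000) is divided into 2 shares of €702,000: Lena takes €702,000; Freya's €702,000 share passes to Freya's issue.
Freya's share (€702,000) is divided into 3 shares of €234,000: Gideon, Dario, and Sibyl each take €234,000.

Gideon receives €234,000.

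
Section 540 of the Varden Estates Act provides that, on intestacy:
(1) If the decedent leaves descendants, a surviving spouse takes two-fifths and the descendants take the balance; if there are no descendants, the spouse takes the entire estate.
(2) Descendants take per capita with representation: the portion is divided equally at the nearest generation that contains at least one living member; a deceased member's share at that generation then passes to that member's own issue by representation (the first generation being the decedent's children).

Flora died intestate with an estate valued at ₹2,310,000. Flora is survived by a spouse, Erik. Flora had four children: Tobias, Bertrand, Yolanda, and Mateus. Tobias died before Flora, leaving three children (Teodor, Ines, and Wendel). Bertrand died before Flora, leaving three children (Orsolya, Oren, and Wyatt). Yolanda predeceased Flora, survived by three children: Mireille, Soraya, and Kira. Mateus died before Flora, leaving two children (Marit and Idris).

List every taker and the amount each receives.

Erik takes two-fifths of ₹2,310,000 = ₹924,000. The remaining ₹1,386,000 passes to the descendants.
No child survives, so the initial division is made at the grandchildren's generation.
The descendants' portion (₹1,386,000) is divided into 11 shares of ₹126,000: Teodor, Ines, Wendel, Orsolya, Oren, Wyatt, Mireille, Soraya, Kira, Marit, and Idris each take ₹126,000.

Erik: ₹924,000; Teodor: ₹126,000; Ines: ₹126,000; Wendel: ₹126,000; Orsolya: ₹126,000; Oren: ₹126,000; Wyatt: ₹126,000; Mireille: ₹126,000; Soraya: ₹126,000; Kira: ₹126,000; Marit: ₹126,000; Idris: ₹126,000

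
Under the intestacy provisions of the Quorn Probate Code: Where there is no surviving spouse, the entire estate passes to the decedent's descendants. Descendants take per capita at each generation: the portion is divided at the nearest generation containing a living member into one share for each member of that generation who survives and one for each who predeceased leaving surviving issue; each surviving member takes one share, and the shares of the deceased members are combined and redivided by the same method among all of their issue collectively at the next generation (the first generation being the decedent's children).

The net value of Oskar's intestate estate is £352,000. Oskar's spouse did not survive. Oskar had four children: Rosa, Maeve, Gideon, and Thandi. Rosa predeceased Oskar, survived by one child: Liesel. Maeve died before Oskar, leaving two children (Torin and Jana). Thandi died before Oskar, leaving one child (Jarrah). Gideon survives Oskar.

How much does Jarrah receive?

Jarrah receives £66,000.

The entire £352,000 passes to the descendants.
That amount (£352,000) is divided at the children's generation into 4 shares of £88,000. Gideon takes £88,000. The 3 shares of the deceased (Rosa, Maeve, and Thandi) are combined into a pool of £264,000.
That pool (£264,000) is divided at the grandchildren's generation equally among Liesel, Torin, Jana, and Jarrah: £66,000 each.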